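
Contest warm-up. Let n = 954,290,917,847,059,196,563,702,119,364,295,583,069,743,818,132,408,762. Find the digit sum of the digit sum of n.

10

First digit sum: 253.
2+5+3 = 10.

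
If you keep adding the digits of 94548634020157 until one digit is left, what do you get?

9+4+5+4+8+6+3+4+0+2+0+1+5+7 = 58
5+8 = 13
1+3 = 4

4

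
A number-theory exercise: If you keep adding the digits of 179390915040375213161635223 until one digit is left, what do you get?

8

1+7+9+3+9+0+9+1+5+0+4+0+3+7+5+2+1+3+1+6+1+6+3+5+2+2+3 = 98
9+8 = 17
1+7 = 8
(Equivalently, 179390915040375213161635223 mod 9 = 8.)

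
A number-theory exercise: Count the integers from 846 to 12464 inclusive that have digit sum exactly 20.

727

The integers in [846, 12464] that have digit sum exactly 20: 848, 857, 866, 875, 884, 893, …, 12449, 12458.
727 qualify.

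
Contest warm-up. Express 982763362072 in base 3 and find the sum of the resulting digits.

982763362072 in base 3 is 10110221200110122111100201.
Digit sum: 1+0+1+1+0+2+2+1+2+0+0+1+1+0+1+2+2+1+1+1+1+0+0+2+0+1 = 24.

24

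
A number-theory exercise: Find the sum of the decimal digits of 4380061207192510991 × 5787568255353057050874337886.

196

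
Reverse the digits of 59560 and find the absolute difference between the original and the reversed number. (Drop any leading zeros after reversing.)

52965

Reverse of 59560 is 6595.
|59560 − 6595| = 52965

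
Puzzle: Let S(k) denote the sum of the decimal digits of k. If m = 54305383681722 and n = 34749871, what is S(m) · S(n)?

S(54305383681722) = 5+4+3+0+5+3+8+3+6+8+1+7+2+2 = 57.
S(34749871) = 3+4+7+4+9+8+7+1 = 43.
57 · 43 = 2451.

2451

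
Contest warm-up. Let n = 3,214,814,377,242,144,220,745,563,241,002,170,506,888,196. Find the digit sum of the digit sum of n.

15

First digit sum: 159.
1+5+9 = 15.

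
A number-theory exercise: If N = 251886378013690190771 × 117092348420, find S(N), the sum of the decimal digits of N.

251886378013690190771 × 117092348420 = 29493967536630839347694200431820
Sum of its 32 digits: 145.

145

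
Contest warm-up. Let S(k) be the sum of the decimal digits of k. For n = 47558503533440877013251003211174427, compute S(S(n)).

5

First digit sum: 122.
1+2+2 = 5.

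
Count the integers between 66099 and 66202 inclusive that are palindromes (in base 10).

1

The integers in [66099, 66202] that are palindromes (in base 10): 66166.
1 qualifies.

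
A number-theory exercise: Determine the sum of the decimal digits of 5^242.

754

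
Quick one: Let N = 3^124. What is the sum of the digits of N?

279

3^124 = 145557834293068928043467566190278008218249525830565939618481
Sum of its 60 digits: 279.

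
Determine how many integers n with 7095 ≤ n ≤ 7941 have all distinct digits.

The integers in [7095, 7941] that have all distinct digits: 7095, 7096, 7098, 7102, 7103, 7104, …, 7940, 7941.
425 qualify.

425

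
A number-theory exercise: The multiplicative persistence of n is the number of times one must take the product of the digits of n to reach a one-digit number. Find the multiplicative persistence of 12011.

12011 → 0 (1 step)

1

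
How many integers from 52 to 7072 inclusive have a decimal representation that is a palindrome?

156

The integers in [52, 7072] that have a decimal representation that is a palindrome: 55, 66, 77, 88, 99, 101, …, 6996, 7007.
156 qualify.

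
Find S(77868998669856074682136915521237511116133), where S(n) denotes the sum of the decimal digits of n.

196

7+7+8+6+8+9+9+8+6+6+9+8+5+6+0+7+4+6+8+2+1+3+6+9+1+5+5+2+1+2+3+7+5+1+1+1+1+6+1+3+3 = 196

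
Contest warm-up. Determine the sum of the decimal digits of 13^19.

85

13^19 = 1461920290375446110677
Sum of its 22 digits: 85.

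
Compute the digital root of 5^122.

The digital root of n equals n mod 9 (or 9 when 9 | n), so we need 5^122 mod 9.
5^122 ≡ 7 (mod 9), so the digital root is 7.

7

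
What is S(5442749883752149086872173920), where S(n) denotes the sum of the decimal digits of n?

5+4+4+2+7+4+9+8+8+3+7+5+2+1+4+9+0+8+6+8+7+2+1+7+3+9+2+0 = 135

135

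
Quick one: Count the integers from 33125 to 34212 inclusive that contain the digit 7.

The integers in [33125, 34212] that contain the digit 7: 33127, 33137, 33147, 33157, 33167, 33170, …, 34197, 34207.
289 qualify.

289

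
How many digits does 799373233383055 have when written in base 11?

15

799373233383055 in base 11 is 21178331469A271, which has 15 digits.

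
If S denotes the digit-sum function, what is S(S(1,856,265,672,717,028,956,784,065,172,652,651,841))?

9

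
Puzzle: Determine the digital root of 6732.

6+7+3+2 = 18
1+8 = 9

9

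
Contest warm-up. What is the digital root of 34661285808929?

8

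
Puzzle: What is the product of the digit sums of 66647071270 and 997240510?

1702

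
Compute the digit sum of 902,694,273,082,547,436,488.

9+0+2+6+9+4+2+7+3+0+8+2+5+4+7+4+3+6+4+8+8 = 101

101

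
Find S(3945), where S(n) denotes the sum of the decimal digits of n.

21

3+9+4+5 = 21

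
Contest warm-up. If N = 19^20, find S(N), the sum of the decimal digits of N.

19^20 = 37589973457545958193355601
Sum of its 26 digits: 136.

136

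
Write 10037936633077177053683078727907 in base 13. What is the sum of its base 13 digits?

10037936633077177053683078727907 in base 13 is 8556B193140CA00B7A5060B5333C.
Digit sum: 8+5+5+6+11+1+9+3+1+4+0+12+10+0+0+11+7+10+5+0+6+0+11+5+3+3+3+12 = 151.

151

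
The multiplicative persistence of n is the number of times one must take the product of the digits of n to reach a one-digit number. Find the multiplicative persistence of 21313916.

21313916 → 972 → 126 → 12 → 2 (4 steps)

4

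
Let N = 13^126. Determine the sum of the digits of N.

13^126 = 227437666394005844316500527252761744284852640743712885642637897969492966486940917902690249609396565862882747018937640788915595934095847962009
Sum of its 141 digits: 703.

703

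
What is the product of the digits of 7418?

7×4×1×8 = 224

224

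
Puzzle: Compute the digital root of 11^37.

2

The digital root of n equals n mod 9 (or 9 when 9 | n), so we need 11^37 mod 9.
11^37 ≡ 2 (mod 9), so the digital root is 2.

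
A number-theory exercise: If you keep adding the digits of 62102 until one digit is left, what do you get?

6+2+1+0+2 = 11
1+1 = 2

2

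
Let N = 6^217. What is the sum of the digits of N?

693

6^217 = 7224725205889410649212540341143700420020396160744719346148727326870123334263820738224512851407547149623920737629697012475969154152959371374689816692007936300343137140736
Sum of its 169 digits: 693.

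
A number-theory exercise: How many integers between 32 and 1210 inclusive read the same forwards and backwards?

99

The integers in [32, 1210] that read the same forwards and backwards: 33, 44, 55, 66, 77, 88, …, 1001, 1111.
99 qualify.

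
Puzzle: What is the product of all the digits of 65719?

6×5×7×1×9 = 1890

1890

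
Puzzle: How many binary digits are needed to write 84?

84 in base 2 is 1010100, which has 7 digits.

7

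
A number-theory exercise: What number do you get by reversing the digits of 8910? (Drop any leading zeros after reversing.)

Reversing 8910 gives 198.

198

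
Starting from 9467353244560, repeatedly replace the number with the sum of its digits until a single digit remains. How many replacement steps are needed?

9467353244560 → 58 → 13 → 4 (3 steps)

3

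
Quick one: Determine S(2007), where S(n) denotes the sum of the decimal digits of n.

2+0+0+7 = 9

9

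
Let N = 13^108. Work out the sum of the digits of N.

13^108 = 2022469817668887781227184145748321431421818724836017081968866028646926508059254386868297237953994643575312052930155004721
Sum of its 121 digits: 550.

550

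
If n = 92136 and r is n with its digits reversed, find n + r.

Reverse of 92136 is 63129.
92136 + 63129 = 155265

155265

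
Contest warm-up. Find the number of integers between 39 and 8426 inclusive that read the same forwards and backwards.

170

The integers in [39, 8426] that read the same forwards and backwards: 44, 55, 66, 77, 88, 99, …, 8228, 8338.
170 qualify.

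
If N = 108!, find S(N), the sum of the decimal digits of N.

666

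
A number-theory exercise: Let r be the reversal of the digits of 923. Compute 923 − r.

Reverse of 923 is 329.
923 − 329 = 594

594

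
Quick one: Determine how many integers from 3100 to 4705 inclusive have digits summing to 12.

The integers in [3100, 4705] that have digits summing to 12: 3108, 3117, 3126, 3135, 3144, 3153, …, 4620, 4701.
88 qualify.

88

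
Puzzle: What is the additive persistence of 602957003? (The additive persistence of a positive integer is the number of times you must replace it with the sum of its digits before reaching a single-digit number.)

602957003 → 32 → 5 (2 steps)

2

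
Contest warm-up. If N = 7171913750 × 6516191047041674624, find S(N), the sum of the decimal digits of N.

118

7171913750 × 6516191047041674624 = 46733560167905083058891680000
Sum of its 29 digits: 118.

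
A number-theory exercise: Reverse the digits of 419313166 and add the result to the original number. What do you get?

1080627080

Reverse of 419313166 is 661313914.
419313166 + 661313914 = 1080627080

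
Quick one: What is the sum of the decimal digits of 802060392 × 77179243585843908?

99

802060392 × 77179243585843908 = 61902414364725450501291936
Sum of its 26 digits: 99.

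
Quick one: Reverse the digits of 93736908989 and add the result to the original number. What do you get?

192717872728

Reverse of 93736908989 is 98980963739.
93736908989 + 98980963739 = 192717872728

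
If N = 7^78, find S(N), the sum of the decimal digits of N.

298

7^78 = 827269706064171159838078900184013751038269841857389464208009274449
Sum of its 66 digits: 298.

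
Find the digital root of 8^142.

1

The digital root of n equals n mod 9 (or 9 when 9 | n), so we need 8^142 mod 9.
8^142 ≡ 1 (mod 9), so the digital root is 1.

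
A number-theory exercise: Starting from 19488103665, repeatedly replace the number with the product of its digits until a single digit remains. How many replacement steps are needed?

19488103665 → 0 (1 step)

1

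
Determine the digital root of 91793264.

5

9+1+7+9+3+2+6+4 = 41
4+1 = 5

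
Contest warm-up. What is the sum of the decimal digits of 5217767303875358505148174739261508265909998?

210

5+2+1+7+7+6+7+3+0+3+8+7+5+3+5+8+5+0+5+1+4+8+1+7+4+7+3+9+2+6+1+5+0+8+2+6+5+9+0+9+9+9+8 = 210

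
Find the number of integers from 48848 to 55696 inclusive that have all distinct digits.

The integers in [48848, 55696] that have all distinct digits: 48901, 48902, 48903, 48905, 48906, 48907, …, 54986, 54987.
2058 qualify.

2058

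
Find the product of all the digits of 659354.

6×5×9×3×5×4 = 16200

16200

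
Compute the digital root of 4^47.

The digital root of n equals n mod 9 (or 9 when 9 | n), so we need 4^47 mod 9.
4^47 ≡ 7 (mod 9), so the digital root is 7.

7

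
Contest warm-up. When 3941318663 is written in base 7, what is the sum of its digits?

3941318663 in base 7 is 166445440652.
Digit sum: 1+6+6+4+4+5+4+4+0+6+5+2 = 47.

47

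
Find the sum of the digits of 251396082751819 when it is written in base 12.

60

251396082751819 in base 12 is 242422B35610B7.
Digit sum: 2+4+2+4+2+2+11+3+5+6+1+0+11+7 = 60.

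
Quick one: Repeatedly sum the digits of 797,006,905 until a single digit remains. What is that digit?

7+9+7+0+0+6+9+0+5 = 43
4+3 = 7

7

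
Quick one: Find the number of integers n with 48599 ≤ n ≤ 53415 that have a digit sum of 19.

291

The integers in [48599, 53415] that have a digit sum of 19: 48601, 48610, 48700, 49006, 49015, 49024, …, 53380, 53407.
291 qualify.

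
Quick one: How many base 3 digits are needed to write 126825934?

126825934 in base 3 is 22211122102110211, which has 17 digits.

17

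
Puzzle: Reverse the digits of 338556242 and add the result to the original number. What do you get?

Reverse of 338556242 is 242655833.
338556242 + 242655833 = 581212075

581212075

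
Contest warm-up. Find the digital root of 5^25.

The digital root of n equals n mod 9 (or 9 when 9 | n), so we need 5^25 mod 9.
5^25 ≡ 5 (mod 9), so the digital root is 5.

5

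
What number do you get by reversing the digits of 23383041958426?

Reversing 23383041958426 gives 62485914038332.

62485914038332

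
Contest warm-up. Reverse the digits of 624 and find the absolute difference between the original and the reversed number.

Reverse of 624 is 426.
|624 − 426| = 198

198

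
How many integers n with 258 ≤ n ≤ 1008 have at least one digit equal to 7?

228

The integers in [258, 1008] that have at least one digit equal to 7: 267, 270, 271, 272, 273, 274, …, 997, 1007.
228 qualify.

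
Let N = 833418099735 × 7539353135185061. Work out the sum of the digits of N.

111

833418099735 × 7539353135185061 = 6283433363157048106180058835
Sum of its 28 digits: 111.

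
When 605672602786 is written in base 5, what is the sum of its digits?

605672602786 in base 5 is 34410404141242121.
Digit sum: 3+4+4+1+0+4+0+4+1+4+1+2+4+2+1+2+1 = 38.

38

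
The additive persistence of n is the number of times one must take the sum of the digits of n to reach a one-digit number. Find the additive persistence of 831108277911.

831108277911 → 48 → 12 → 3 (3 steps)

3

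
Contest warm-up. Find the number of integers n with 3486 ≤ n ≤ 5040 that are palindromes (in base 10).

16

The integers in [3486, 5040] that are palindromes (in base 10): 3553, 3663, 3773, 3883, 3993, 4004, …, 4994, 5005.
16 qualify.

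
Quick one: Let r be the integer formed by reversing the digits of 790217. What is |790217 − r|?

78120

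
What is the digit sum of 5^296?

5^296 = 785454954447636248495323512797804102876034481999911930417847858749936840755474537033615661445973112364349371450421100562106866977667955024449202371857434152360496874313577908566230689757503569126129150390625
Sum of its 207 digits: 943.

943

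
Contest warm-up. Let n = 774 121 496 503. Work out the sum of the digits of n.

49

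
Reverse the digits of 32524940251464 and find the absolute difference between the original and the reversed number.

Reverse of 32524940251464 is 46415204942523.
|32524940251464 − 46415204942523| = 13890264691059

13890264691059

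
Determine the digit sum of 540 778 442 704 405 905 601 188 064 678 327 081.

151

5+4+0+7+7+8+4+4+2+7+0+4+4+0+5+9+0+5+6+0+1+1+8+8+0+6+4+6+7+8+3+2+7+0+8+1 = 151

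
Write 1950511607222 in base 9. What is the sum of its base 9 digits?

54

1950511607222 in base 9 is 6813544630455.
Digit sum: 6+8+1+3+5+4+4+6+3+0+4+5+5 = 54.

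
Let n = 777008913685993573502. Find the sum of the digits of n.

7+7+7+0+0+8+9+1+3+6+8+5+9+9+3+5+7+3+5+0+2 = 104

104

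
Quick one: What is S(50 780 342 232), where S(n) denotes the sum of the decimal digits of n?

5+0+7+8+0+3+4+2+2+3+2 = 36

36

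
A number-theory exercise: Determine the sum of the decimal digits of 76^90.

766

76^90 = 18759588394958227385267968702734491635637582071047019300629016292853071013383711026022388708396696705504068968106232695572110770462634103882822453516781098538576826597376
Sum of its 170 digits: 766.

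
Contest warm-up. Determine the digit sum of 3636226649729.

3+6+3+6+2+2+6+6+4+9+7+2+9 = 65

65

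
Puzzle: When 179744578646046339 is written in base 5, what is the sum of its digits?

179744578646046339 in base 5 is 3001433440134031341440324.
Digit sum: 3+0+0+1+4+3+3+4+4+0+1+3+4+0+3+1+3+4+1+4+4+0+3+2+4 = 59.

59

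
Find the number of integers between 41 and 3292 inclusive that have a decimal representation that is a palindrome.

The integers in [41, 3292] that have a decimal representation that is a palindrome: 44, 55, 66, 77, 88, 99, …, 3113, 3223.
119 qualify.

119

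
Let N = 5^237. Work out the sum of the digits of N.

818

5^237 = 4527839539413356183754559645443895890341265599069569094791307444967750659296422557369765725980479049726976219648438914827941366436636627668121946044266223907470703125
Sum of its 166 digits: 818.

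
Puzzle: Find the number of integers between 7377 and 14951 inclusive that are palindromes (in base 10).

The integers in [7377, 14951] that are palindromes (in base 10): 7447, 7557, 7667, 7777, 7887, 7997, …, 14841, 14941.
76 qualify.

76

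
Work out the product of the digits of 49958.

4×9×9×5×8 = 12960

12960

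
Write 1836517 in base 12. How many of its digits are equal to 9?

1

1836517 in base 12 is 746971.
The digit 9 appears 1 time.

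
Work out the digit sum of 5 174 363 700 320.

41

5+1+7+4+3+6+3+7+0+0+3+2+0 = 41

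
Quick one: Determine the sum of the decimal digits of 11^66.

11^66 = 539407797827634189900210968137750826278309533633974732577186113975161
Sum of its 69 digits: 325.

325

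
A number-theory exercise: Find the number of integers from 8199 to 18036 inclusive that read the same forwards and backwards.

The integers in [8199, 18036] that read the same forwards and backwards: 8228, 8338, 8448, 8558, 8668, 8778, …, 17871, 17971.
98 qualify.

98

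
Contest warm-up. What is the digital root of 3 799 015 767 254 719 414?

1

3+7+9+9+0+1+5+7+6+7+2+5+4+7+1+9+4+1+4 = 91
9+1 = 10
1+0 = 1
(Equivalently, 3 799 015 767 254 719 414 mod 9 = 1.)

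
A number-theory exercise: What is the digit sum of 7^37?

115

7^37 = 18562115921017574302453163671207
Sum of its 32 digits: 115.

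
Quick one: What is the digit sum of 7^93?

7^93 = 3927513814852118215253663462745985104429523654386747748367596265637242329346407
Sum of its 79 digits: 361.

361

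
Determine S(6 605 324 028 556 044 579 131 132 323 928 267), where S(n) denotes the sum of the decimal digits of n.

6+6+0+5+3+2+4+0+2+8+5+5+6+0+4+4+5+7+9+1+3+1+1+3+2+3+2+3+9+2+8+2+6+7 = 134

134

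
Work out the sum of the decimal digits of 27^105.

675

27^105 = 1964243102104132158380569973585038711589402687404273719547677399776839452183196742630315934708808140908457093943087640906885112545770821459540513710907
Sum of its 151 digits: 675.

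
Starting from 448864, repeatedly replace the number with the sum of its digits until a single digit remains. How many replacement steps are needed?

448864 → 34 → 7 (2 steps)

2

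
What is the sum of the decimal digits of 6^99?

342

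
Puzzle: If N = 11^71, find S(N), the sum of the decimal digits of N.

11^71 = 86872165247938313917618876629552908322948028701285264656288400841813654211
Sum of its 74 digits: 338.

338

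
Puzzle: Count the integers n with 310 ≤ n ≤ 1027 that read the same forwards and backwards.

70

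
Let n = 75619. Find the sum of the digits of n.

28

7+5+6+1+9 = 28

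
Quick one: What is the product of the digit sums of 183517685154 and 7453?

1026

S(183517685154) = 1+8+3+5+1+7+6+8+5+1+5+4 = 54.
S(7453) = 7+4+5+3 = 19.
54 · 19 = 1026.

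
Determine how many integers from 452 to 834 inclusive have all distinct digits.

The integers in [452, 834] that have all distinct digits: 452, 453, 456, 457, 458, 459, …, 832, 834.
282 qualify.

282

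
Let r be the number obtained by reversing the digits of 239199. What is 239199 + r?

1231131

Reverse of 239199 is 991932.
239199 + 991932 = 1231131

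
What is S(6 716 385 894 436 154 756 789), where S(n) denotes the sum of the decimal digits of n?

122

6+7+1+6+3+8+5+8+9+4+4+3+6+1+5+4+7+5+6+7+8+9 = 122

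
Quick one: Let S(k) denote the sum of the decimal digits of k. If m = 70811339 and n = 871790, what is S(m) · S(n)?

1024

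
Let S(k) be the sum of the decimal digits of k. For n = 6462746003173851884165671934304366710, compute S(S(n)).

First digit sum: 155.
1+5+5 = 11.

11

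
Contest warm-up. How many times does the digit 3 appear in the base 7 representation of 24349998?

1

24349998 in base 7 is 413654151.
The digit 3 appears 1 time.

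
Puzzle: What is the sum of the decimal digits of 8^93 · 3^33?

441

8^93 · 3^33 = 5399707016323075849882055869413091256067780507939083702485915513136673876614038552624168784074113024
Sum of its 100 digits: 441.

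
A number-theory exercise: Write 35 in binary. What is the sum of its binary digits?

35 in base 2 is 100011.
Digit sum: 1+0+0+0+1+1 = 3.

3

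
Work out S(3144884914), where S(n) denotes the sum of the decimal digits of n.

46

3+1+4+4+8+8+4+9+1+4 = 46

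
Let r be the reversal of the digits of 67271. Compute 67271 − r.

Reverse of 67271 is 17276.
67271 − 17276 = 49995

49995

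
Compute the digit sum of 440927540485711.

4+4+0+9+2+7+5+4+0+4+8+5+7+1+1 = 61

61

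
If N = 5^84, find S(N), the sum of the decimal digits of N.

280

5^84 = 51698788284564229679463043254372678347863256931304931640625
Sum of its 59 digits: 280.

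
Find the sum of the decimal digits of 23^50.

286

23^50 = 122008981252869411022491112993141891091036959856659100591281395343249
Sum of its 69 digits: 286.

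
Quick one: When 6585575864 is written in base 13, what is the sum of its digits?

56

6585575864 in base 13 is 80C4B416A.
Digit sum: 8+0+12+4+11+4+1+6+10 = 56.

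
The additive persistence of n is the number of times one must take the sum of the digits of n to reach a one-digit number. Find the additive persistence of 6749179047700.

2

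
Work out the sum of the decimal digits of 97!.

648

97! = 96192759682482119853328425949563698712343813919172976158104477319333745612481875498805879175589072651261284189679678167647067832320000000000000000000000
Sum of its 152 digits: 648.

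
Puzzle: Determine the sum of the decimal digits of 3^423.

918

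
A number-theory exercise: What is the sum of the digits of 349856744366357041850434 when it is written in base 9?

349856744366357041850434 in base 9 is 4342356643855482815661331.
Digit sum: 4+3+4+2+3+5+6+6+4+3+8+5+5+4+8+2+8+1+5+6+6+1+3+3+1 = 106.

106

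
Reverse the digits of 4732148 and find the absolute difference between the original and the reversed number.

Reverse of 4732148 is 8412374.
|4732148 − 8412374| = 3680226

3680226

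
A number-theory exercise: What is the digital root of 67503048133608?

9

6+7+5+0+3+0+4+8+1+3+3+6+0+8 = 54
5+4 = 9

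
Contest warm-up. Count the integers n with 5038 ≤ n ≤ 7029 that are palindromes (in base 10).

The integers in [5038, 7029] that are palindromes (in base 10): 5115, 5225, 5335, 5445, 5555, 5665, …, 6996, 7007.
20 qualify.

20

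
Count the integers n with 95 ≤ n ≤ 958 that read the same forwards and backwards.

The integers in [95, 958] that read the same forwards and backwards: 99, 101, 111, 121, 131, 141, …, 939, 949.
86 qualify.

86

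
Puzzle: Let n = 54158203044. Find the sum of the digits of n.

36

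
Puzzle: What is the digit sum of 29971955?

2+9+9+7+1+9+5+5 = 47

47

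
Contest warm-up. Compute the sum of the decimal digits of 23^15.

23^15 = 266635235464391245607
Sum of its 21 digits: 89.

89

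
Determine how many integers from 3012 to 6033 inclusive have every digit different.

The integers in [3012, 6033] that have every digit different: 3012, 3014, 3015, 3016, 3017, 3018, …, 6031, 6032.
1528 qualify.

1528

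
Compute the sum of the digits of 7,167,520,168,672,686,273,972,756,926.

143

7+1+6+7+5+2+0+1+6+8+6+7+2+6+8+6+2+7+3+9+7+2+7+5+6+9+2+6 = 143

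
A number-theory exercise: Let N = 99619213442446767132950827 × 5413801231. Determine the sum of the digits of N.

166

99619213442446767132950827 × 5413801231 = 539318620365970055556339527875068037
Sum of its 36 digits: 166.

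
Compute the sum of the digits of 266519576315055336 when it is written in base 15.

266519576315055336 in base 15 is 91E25AC1E723EC6.
Digit sum: 9+1+14+2+5+10+12+1+14+7+2+3+14+12+6 = 112.

112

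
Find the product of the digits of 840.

0

8×4×0 = 0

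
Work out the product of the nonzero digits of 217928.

2×1×7×9×2×8 = 2016

2016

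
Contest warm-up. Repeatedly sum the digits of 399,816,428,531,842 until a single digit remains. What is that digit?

1

3+9+9+8+1+6+4+2+8+5+3+1+8+4+2 = 73
7+3 = 10
1+0 = 1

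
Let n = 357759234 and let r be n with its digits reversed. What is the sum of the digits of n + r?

Reversal of 357759234 is 432957753; 357759234 + 432957753 = 790716987.
Digit sum of 790716987: 7+9+0+7+1+6+9+8+7 = 54.

54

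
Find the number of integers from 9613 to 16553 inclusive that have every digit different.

2031

The integers in [9613, 16553] that have every digit different: 9613, 9614, 9615, 9617, 9618, 9620, …, 16548, 16549.
2031 qualify.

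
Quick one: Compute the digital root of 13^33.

1

The digital root of n equals n mod 9 (or 9 when 9 | n), so we need 13^33 mod 9.
13^33 ≡ 1 (mod 9), so the digital root is 1.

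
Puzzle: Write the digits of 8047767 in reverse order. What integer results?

7677408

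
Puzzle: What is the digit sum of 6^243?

819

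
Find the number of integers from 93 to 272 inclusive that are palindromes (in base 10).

19

The integers in [93, 272] that are palindromes (in base 10): 99, 101, 111, 121, 131, 141, …, 262, 272.
19 qualify.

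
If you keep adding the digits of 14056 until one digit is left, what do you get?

7

1+4+0+5+6 = 16
1+6 = 7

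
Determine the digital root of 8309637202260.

3

8+3+0+9+6+3+7+2+0+2+2+6+0 = 48
4+8 = 12
1+2 = 3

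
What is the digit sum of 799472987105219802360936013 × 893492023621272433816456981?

799472987105219802360936013 × 893492023621272433816456981 = 714322737079186283540505729484461849130856118508156753
Sum of its 54 digits: 238.

238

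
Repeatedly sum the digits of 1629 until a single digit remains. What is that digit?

9

1+6+2+9 = 18
1+8 = 9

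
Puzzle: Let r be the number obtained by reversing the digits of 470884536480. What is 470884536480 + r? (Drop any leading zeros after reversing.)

Reverse of 470884536480 is 84635488074.
470884536480 + 84635488074 = 555520024554

555520024554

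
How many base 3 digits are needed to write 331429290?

331429290 in base 3 is 212002122100111220, which has 18 digits.

18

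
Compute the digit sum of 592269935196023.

71

5+9+2+2+6+9+9+3+5+1+9+6+0+2+3 = 71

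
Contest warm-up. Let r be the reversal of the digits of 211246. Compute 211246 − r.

-430866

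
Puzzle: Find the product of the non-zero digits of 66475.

6×6×4×7×5 = 5040

5040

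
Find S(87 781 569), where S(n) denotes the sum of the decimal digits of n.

51

8+7+7+8+1+5+6+9 = 51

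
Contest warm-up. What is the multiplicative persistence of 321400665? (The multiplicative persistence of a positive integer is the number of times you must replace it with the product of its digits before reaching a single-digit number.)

321400665 → 0 (1 step)

1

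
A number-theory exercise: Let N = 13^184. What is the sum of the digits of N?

931

13^184 = 9237975890043406448083455357549945175696631233243121929618311163235368785888404256850191901009157145478539697754334160217933995145030276631207715955513162887498358951128747511376718671455543920119098369761
Sum of its 205 digits: 931.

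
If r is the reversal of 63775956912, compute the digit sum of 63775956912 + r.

57

Reversal of 63775956912 is 21965957736; 63775956912 + 21965957736 = 85741914648.
Digit sum of 85741914648: 8+5+7+4+1+9+1+4+6+4+8 = 57.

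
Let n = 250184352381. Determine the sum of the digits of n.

42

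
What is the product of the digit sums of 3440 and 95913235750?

539

S(3440) = 3+4+4+0 = 11.
S(95913235750) = 9+5+9+1+3+2+3+5+7+5+0 = 49.
11 · 49 = 539.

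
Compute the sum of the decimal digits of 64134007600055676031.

6+4+1+3+4+0+0+7+6+0+0+0+5+5+6+7+6+0+3+1 = 64

64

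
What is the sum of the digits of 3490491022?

3+4+9+0+4+9+1+0+2+2 = 34

34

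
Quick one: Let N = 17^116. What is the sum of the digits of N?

622

17^116 = 53960365149692355122766051749250935271571644471802763109877525526206721497577776435298133246807145060809142877527568400037181085343826660316481
Sum of its 143 digits: 622.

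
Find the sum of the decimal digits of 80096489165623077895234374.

126

8+0+0+9+6+4+8+9+1+6+5+6+2+3+0+7+7+8+9+5+2+3+4+3+7+4 = 126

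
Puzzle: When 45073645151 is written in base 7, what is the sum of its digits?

45073645151 in base 7 is 3153652443113.
Digit sum: 3+1+5+3+6+5+2+4+4+3+1+1+3 = 41.

41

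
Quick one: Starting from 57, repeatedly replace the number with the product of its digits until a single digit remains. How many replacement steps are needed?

3

57 → 35 → 15 → 5 (3 steps)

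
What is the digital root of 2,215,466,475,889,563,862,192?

1

2+2+1+5+4+6+6+4+7+5+8+8+9+5+6+3+8+6+2+1+9+2 = 109
1+0+9 = 10
1+0 = 1
(Equivalently, 2,215,466,475,889,563,862,192 mod 9 = 1.)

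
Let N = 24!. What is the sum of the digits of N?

81

24! = 620448401733239439360000
Sum of its 24 digits: 81.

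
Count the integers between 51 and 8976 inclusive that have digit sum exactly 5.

50

The integers in [51, 8976] that have digit sum exactly 5: 104, 113, 122, 131, 140, 203, …, 4100, 5000.
50 qualify.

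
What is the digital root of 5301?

5+3+0+1 = 9

9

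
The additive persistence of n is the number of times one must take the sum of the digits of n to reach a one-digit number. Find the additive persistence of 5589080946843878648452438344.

3

5589080946843878648452438344 → 147 → 12 → 3 (3 steps)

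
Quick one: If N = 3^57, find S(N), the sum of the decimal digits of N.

108

3^57 = 1570042899082081611640534563
Sum of its 28 digits: 108.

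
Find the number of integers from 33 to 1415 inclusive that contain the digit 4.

360

The integers in [33, 1415] that contain the digit 4: 34, 40, 41, 42, 43, 44, …, 1414, 1415.
360 qualify.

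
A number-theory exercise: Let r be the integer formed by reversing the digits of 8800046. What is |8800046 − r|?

2399958

Reverse of 8800046 is 6400088.
|8800046 − 6400088| = 2399958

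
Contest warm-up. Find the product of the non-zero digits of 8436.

576

8×4×3×6 = 576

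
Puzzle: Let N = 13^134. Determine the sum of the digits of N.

13^134 = 185527891590139857462512727292775486906700474012622888422259560852578933556821152045163325153543029046253330364218602374781127879464674541155982178489
Sum of its 150 digits: 664.

664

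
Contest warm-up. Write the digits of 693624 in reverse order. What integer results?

Reversing 693624 gives 426396.

426396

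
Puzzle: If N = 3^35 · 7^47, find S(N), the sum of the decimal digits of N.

252

3^35 · 7^47 = 262332317464106216381969272873103588995743671481980525901
Sum of its 57 digits: 252.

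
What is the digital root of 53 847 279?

9

5+3+8+4+7+2+7+9 = 45
4+5 = 9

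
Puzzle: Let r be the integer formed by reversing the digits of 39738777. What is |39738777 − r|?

38045016

Reverse of 39738777 is 77783793.
|39738777 − 77783793| = 38045016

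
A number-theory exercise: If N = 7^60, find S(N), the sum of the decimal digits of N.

199

7^60 = 508021860739623365322188197652216501772434524836001
Sum of its 51 digits: 199.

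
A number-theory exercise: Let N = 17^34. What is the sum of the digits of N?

17^34 = 684326450885775034048946719925754910487329
Sum of its 42 digits: 208.

208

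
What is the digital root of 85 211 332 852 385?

2

8+5+2+1+1+3+3+2+8+5+2+3+8+5 = 56
5+6 = 11
1+1 = 2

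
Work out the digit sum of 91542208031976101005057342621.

94

9+1+5+4+2+2+0+8+0+3+1+9+7+6+1+0+1+0+0+5+0+5+7+3+4+2+6+2+1 = 94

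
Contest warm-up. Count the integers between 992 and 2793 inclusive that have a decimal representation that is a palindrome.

19

The integers in [992, 2793] that have a decimal representation that is a palindrome: 999, 1001, 1111, 1221, 1331, 1441, …, 2662, 2772.
19 qualify.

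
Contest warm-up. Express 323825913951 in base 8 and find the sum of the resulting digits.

50

323825913951 in base 8 is 4554541650137.
Digit sum: 4+5+5+4+5+4+1+6+5+0+1+3+7 = 50.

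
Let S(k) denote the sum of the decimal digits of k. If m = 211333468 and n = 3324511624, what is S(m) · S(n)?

961

S(211333468) = 2+1+1+3+3+3+4+6+8 = 31.
S(3324511624) = 3+3+2+4+5+1+1+6+2+4 = 31.
31 · 31 = 961.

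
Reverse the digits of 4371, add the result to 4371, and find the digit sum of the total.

12

Reversal of 4371 is 1734; 4371 + 1734 = 6105.
Digit sum of 6105: 6+1+0+5 = 12.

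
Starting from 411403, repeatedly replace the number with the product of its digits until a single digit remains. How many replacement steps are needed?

411403 → 0 (1 step)

1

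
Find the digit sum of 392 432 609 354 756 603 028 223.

94

3+9+2+4+3+2+6+0+9+3+5+4+7+5+6+6+0+3+0+2+8+2+2+3 = 94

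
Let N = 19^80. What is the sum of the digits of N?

19^80 = 1996586251464506635890620712520167111140046472389308873127642730263440424876828325289993051785145582401
Sum of its 103 digits: 433.

433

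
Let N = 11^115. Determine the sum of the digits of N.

11^115 = 575650376699493092116910832557350440914414697810613021650562728749427805118552303105583691119513951096273888597975761651
Sum of its 120 digits: 533.

533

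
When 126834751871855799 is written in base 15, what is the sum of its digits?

126834751871855799 in base 15 is 45285CE7502A919.
Digit sum: 4+5+2+8+5+12+14+7+5+0+2+10+9+1+9 = 93.

93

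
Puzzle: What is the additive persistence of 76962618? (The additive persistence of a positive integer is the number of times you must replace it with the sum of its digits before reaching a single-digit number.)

76962618 → 45 → 9 (2 steps)

2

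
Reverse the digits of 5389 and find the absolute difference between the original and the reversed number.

4446

Reverse of 5389 is 9835.
|5389 − 9835| = 4446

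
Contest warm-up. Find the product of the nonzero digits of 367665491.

3×6×7×6×6×5×4×9×1 = 816480

816480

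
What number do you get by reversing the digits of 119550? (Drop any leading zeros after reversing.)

Reversing 119550 gives 55911.

55911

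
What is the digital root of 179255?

2

1+7+9+2+5+5 = 29
2+9 = 11
1+1 = 2
(Equivalently, 179255 mod 9 = 2.)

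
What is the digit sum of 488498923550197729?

4+8+8+4+9+8+9+2+3+5+5+0+1+9+7+7+2+9 = 100

100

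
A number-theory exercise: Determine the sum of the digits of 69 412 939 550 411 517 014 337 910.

6+9+4+1+2+9+3+9+5+5+0+4+1+1+5+1+7+0+1+4+3+3+7+9+1+0 = 100

100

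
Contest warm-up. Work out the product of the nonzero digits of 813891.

1728

8×1×3×8×9×1 = 1728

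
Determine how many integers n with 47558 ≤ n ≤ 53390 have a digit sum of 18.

The integers in [47558, 53390] that have a digit sum of 18: 47601, 47610, 47700, 48006, 48015, 48024, …, 53361, 53370.
305 qualify.

305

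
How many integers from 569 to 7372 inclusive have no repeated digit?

3547

The integers in [569, 7372] that have no repeated digit: 569, 570, 571, 572, 573, 574, …, 7368, 7369.
3547 qualify.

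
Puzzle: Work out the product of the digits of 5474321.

3360

5×4×7×4×3×2×1 = 3360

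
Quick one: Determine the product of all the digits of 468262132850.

0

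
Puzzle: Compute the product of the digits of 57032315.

5×7×0×3×2×3×1×5 = 0

0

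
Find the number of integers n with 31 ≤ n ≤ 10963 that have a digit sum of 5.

68

The integers in [31, 10963] that have a digit sum of 5: 32, 41, 50, 104, 113, 122, …, 10310, 10400.
68 qualify.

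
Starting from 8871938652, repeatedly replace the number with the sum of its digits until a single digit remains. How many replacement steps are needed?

8871938652 → 57 → 12 → 3 (3 steps)

3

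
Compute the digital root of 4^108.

1

The digital root of n equals n mod 9 (or 9 when 9 | n), so we need 4^108 mod 9.
4^108 ≡ 1 (mod 9), so the digital root is 1.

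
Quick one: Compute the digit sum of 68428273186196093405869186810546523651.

176

6+8+4+2+8+2+7+3+1+8+6+1+9+6+0+9+3+4+0+5+8+6+9+1+8+6+8+1+0+5+4+6+5+2+3+6+5+1 = 176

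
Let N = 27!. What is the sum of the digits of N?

108

27! = 10888869450418352160768000000
Sum of its 29 digits: 108.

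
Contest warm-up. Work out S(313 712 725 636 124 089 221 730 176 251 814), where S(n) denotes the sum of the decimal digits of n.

120

3+1+3+7+1+2+7+2+5+6+3+6+1+2+4+0+8+9+2+2+1+7+3+0+1+7+6+2+5+1+8+1+4 = 120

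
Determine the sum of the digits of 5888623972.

58

5+8+8+8+6+2+3+9+7+2 = 58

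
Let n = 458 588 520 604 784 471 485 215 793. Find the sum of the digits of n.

130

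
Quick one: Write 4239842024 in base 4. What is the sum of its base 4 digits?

4239842024 in base 4 is 3330231231223220.
Digit sum: 3+3+3+0+2+3+1+2+3+1+2+2+3+2+2+0 = 32.

32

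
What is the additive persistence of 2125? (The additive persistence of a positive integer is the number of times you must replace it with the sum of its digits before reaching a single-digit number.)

2

2125 → 10 → 1 (2 steps)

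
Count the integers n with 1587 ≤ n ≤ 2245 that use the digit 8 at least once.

203

The integers in [1587, 2245] that use the digit 8 at least once: 1587, 1588, 1589, 1598, 1608, 1618, …, 2228, 2238.
203 qualify.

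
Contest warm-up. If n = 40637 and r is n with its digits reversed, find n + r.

114241

Reverse of 40637 is 73604.
40637 + 73604 = 114241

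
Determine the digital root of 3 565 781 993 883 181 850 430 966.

9

3+5+6+5+7+8+1+9+9+3+8+8+3+1+8+1+8+5+0+4+3+0+9+6+6 = 126
1+2+6 = 9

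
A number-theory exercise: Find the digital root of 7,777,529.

8

7+7+7+7+5+2+9 = 44
4+4 = 8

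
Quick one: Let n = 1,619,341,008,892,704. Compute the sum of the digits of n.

63

1+6+1+9+3+4+1+0+0+8+8+9+2+7+0+4 = 63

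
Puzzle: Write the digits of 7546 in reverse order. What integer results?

6457

Reversing 7546 gives 6457.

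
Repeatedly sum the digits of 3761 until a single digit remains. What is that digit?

3+7+6+1 = 17
1+7 = 8

8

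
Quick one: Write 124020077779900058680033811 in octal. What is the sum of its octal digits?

124020077779900058680033811 in base 8 is 63226213615264331053740401023.
Digit sum: 6+3+2+2+6+2+1+3+6+1+5+2+6+4+3+3+1+0+5+3+7+4+0+4+0+1+0+2+3 = 85.

85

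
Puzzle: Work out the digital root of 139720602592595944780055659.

1+3+9+7+2+0+6+0+2+5+9+2+5+9+5+9+4+4+7+8+0+0+5+5+6+5+9 = 127
1+2+7 = 10
1+0 = 1
(Equivalently, 139720602592595944780055659 mod 9 = 1.)

1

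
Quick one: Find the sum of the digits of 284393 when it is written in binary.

284393 in base 2 is 1000101011011101001.
Digit sum: 1+0+0+0+1+0+1+0+1+1+0+1+1+1+0+1+0+0+1 = 10.

10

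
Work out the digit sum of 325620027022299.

51

3+2+5+6+2+0+0+2+7+0+2+2+2+9+9 = 51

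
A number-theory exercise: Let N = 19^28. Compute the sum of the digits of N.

154

19^28 = 638411683925748518131605316913942641
Sum of its 36 digits: 154.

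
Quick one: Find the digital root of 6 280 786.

6+2+8+0+7+8+6 = 37
3+7 = 10
1+0 = 1
(Equivalently, 6 280 786 mod 9 = 1.)

1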